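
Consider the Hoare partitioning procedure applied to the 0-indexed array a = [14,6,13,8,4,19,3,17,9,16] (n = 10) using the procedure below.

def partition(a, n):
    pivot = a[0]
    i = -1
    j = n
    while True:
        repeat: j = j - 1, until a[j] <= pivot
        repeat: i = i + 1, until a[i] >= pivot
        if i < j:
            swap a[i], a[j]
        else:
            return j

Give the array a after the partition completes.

pivot=14
j stops at 8 (9), i stops at 0 (14); swap ⇒ [9,6,13,8,4,19,3,17,14,16]
j stops at 6 (3), i stops at 5 (19); swap ⇒ [9,6,13,8,4,3,19,17,14,16]
j stops at 5, i stops at 6; i≥j ⇒ return 5. a=[9,6,13,8,4,3,19,17,14,16]

[9,6,13,8,4,3,19,17,14,16]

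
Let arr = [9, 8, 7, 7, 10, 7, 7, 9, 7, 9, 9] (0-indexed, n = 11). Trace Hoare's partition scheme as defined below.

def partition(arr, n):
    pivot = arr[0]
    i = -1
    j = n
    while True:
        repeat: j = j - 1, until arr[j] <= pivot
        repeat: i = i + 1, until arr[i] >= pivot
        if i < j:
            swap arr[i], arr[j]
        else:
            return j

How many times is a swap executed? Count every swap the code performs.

pivot=9
j stops at 10 (9), i stops at 0 (9); swap ⇒ [9, 8, 7, 7, 10, 7, 7, 9, 7, 9, 9]
j stops at 9 (9), i stops at 4 (10); swap ⇒ [9, 8, 7, 7, 9, 7, 7, 9, 7, 10, 9]
j stops at 8 (7), i stops at 7 (9); swap ⇒ [9, 8, 7, 7, 9, 7, 7, 7, 9, 10, 9]
j stops at 7, i stops at 8; i≥j ⇒ return 7. arr=[9, 8, 7, 7, 9, 7, 7, 7, 9, 10, 9]

3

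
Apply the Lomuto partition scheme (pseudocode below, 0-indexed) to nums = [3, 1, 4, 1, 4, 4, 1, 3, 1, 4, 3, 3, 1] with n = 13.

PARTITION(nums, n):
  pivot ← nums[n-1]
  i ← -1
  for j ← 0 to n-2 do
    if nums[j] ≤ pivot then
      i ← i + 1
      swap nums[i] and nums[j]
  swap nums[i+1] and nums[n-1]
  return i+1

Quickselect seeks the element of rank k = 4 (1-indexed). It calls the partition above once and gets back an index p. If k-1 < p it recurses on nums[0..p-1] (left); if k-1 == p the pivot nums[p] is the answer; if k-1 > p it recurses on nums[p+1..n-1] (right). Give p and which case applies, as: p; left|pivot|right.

4; left

pivot=1, i=-1
j=0: 3>1, skip
j=1: 1≤1, i=0, swap(0,1) ⇒ [1, 3, 4, 1, 4, 4, 1, 3, 1, 4, 3, 3, 1]
j=2: 4>1, skip
j=3: 1≤1, i=1, swap(1,3) ⇒ [1, 1, 4, 3, 4, 4, 1, 3, 1, 4, 3, 3, 1]
j=4: 4>1, skip
j=5: 4>1, skip
j=6: 1≤1, i=2, swap(2,6) ⇒ [1, 1, 1, 3, 4, 4, 4, 3, 1, 4, 3, 3, 1]
j=7: 3>1, skip
j=8: 1≤1, i=3, swap(3,8) ⇒ [1, 1, 1, 1, 4, 4, 4, 3, 3, 4, 3, 3, 1]
j=9: 4>1, skip
j=10: 3>1, skip
j=11: 3>1, skip
swap(4,12) ⇒ [1, 1, 1, 1, 1, 4, 4, 3, 3, 4, 3, 3, 4]; return 4
p = 4; k-1 = 3 < 4 ⇒ left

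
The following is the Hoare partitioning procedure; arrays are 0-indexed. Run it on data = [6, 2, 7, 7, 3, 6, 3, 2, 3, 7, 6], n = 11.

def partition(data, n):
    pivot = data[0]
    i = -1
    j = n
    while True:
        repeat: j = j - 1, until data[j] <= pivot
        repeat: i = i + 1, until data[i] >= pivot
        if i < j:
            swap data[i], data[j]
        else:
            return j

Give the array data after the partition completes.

[6, 2, 3, 2, 3, 3, 6, 7, 7, 7, 6]

pivot=6
j stops at 10 (6), i stops at 0 (6); swap ⇒ [6, 2, 7, 7, 3, 6, 3, 2, 3, 7, 6]
j stops at 8 (3), i stops at 2 (7); swap ⇒ [6, 2, 3, 7, 3, 6, 3, 2, 7, 7, 6]
j stops at 7 (2), i stops at 3 (7); swap ⇒ [6, 2, 3, 2, 3, 6, 3, 7, 7, 7, 6]
j stops at 6 (3), i stops at 5 (6); swap ⇒ [6, 2, 3, 2, 3, 3, 6, 7, 7, 7, 6]
j stops at 5, i stops at 6; i≥j ⇒ return 5. data=[6, 2, 3, 2, 3, 3, 6, 7, 7, 7, 6]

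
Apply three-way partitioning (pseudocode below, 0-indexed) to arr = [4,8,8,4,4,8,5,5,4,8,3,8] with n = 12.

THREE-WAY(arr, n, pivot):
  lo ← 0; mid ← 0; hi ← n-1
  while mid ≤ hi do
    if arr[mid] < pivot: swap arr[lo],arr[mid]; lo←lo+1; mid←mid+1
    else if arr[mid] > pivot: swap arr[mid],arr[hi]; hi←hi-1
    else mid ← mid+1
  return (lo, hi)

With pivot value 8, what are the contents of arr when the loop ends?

[4,4,4,5,5,4,3,8,8,8,8,8]

lo=0 mid=0 hi=11
4<8: swap(0,0), lo=1 mid=1 ⇒ [4,8,8,4,4,8,5,5,4,8,3,8]
8=8: mid=2
8=8: mid=3
4<8: swap(1,3), lo=2 mid=4 ⇒ [4,4,8,8,4,8,5,5,4,8,3,8]
4<8: swap(2,4), lo=3 mid=5 ⇒ [4,4,4,8,8,8,5,5,4,8,3,8]
8=8: mid=6
5<8: swap(3,6), lo=4 mid=7 ⇒ [4,4,4,5,8,8,8,5,4,8,3,8]
5<8: swap(4,7), lo=5 mid=8 ⇒ [4,4,4,5,5,8,8,8,4,8,3,8]
4<8: swap(5,8), lo=6 mid=9 ⇒ [4,4,4,5,5,4,8,8,8,8,3,8]
8=8: mid=10
3<8: swap(6,10), lo=7 mid=11 ⇒ [4,4,4,5,5,4,3,8,8,8,8,8]
8=8: mid=12
done. lo=7 hi=11; arr=[4,4,4,5,5,4,3,8,8,8,8,8]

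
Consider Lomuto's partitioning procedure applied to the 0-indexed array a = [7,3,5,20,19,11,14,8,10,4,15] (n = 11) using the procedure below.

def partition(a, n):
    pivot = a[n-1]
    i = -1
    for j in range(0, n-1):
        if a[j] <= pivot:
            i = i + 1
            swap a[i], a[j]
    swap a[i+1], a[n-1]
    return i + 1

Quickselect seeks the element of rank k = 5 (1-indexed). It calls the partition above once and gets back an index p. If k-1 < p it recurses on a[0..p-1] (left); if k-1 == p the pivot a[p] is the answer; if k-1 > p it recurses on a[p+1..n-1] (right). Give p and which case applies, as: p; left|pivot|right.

8; left

pivot=15, i=-1
j=0: 7≤15, i=0, swap(0,0) ⇒ [7,3,5,20,19,11,14,8,10,4,15]
j=1: 3≤15, i=1, swap(1,1) ⇒ [7,3,5,20,19,11,14,8,10,4,15]
j=2: 5≤15, i=2, swap(2,2) ⇒ [7,3,5,20,19,11,14,8,10,4,15]
j=3: 20>15, skip
j=4: 19>15, skip
j=5: 11≤15, i=3, swap(3,5) ⇒ [7,3,5,11,19,20,14,8,10,4,15]
j=6: 14≤15, i=4, swap(4,6) ⇒ [7,3,5,11,14,20,19,8,10,4,15]
j=7: 8≤15, i=5, swap(5,7) ⇒ [7,3,5,11,14,8,19,20,10,4,15]
j=8: 10≤15, i=6, swap(6,8) ⇒ [7,3,5,11,14,8,10,20,19,4,15]
j=9: 4≤15, i=7, swap(7,9) ⇒ [7,3,5,11,14,8,10,4,19,20,15]
swap(8,10) ⇒ [7,3,5,11,14,8,10,4,15,20,19]; return 8
p = 8; k-1 = 4 < 8 ⇒ left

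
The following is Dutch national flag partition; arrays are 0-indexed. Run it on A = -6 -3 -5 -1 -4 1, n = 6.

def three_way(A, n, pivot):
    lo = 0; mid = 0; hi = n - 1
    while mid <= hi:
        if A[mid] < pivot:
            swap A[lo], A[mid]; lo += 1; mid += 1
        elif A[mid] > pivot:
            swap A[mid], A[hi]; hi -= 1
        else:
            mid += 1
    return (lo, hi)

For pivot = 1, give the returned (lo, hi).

lo=0 mid=0 hi=5
-6<1: swap(0,0), lo=1 mid=1 ⇒ -6 -3 -5 -1 -4 1
-3<1: swap(1,1), lo=2 mid=2 ⇒ -6 -3 -5 -1 -4 1
-5<1: swap(2,2), lo=3 mid=3 ⇒ -6 -3 -5 -1 -4 1
-1<1: swap(3,3), lo=4 mid=4 ⇒ -6 -3 -5 -1 -4 1
-4<1: swap(4,4), lo=5 mid=5 ⇒ -6 -3 -5 -1 -4 1
1=1: mid=6
done. lo=5 hi=5; A=-6 -3 -5 -1 -4 1

(5, 5)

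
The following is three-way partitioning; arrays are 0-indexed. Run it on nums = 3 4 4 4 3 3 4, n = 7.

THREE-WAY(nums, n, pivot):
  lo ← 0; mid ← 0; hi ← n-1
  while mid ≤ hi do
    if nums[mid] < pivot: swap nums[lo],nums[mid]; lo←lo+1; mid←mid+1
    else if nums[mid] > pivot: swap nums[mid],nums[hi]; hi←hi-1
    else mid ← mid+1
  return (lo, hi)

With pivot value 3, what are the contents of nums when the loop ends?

pivot = 3; lo=0, mid=0, hi=6
nums[mid]=3=3: mid=1
nums[mid]=4>3: swap nums[1],nums[6]; hi=5 → 3 4 4 4 3 3 4
nums[mid]=4>3: swap nums[1],nums[5]; hi=4 → 3 3 4 4 3 4 4
nums[mid]=3=3: mid=2
nums[mid]=4>3: swap nums[2],nums[4]; hi=3 → 3 3 3 4 4 4 4
nums[mid]=3=3: mid=3
nums[mid]=4>3: swap nums[3],nums[3]; hi=2 → 3 3 3 4 4 4 4
end: lo=0, hi=2; nums = 3 3 3 4 4 4 4

3 3 3 4 4 4 4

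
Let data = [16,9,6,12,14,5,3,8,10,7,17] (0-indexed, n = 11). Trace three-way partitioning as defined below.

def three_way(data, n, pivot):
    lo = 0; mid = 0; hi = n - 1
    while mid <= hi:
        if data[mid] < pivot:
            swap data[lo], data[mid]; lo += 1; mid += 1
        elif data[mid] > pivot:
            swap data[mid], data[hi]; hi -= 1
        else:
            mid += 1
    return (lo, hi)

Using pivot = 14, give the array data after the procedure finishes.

lo=0 mid=0 hi=10
16>14: swap(0,10), hi=9 ⇒ [17,9,6,12,14,5,3,8,10,7,16]
17>14: swap(0,9), hi=8 ⇒ [7,9,6,12,14,5,3,8,10,17,16]
7<14: swap(0,0), lo=1 mid=1 ⇒ [7,9,6,12,14,5,3,8,10,17,16]
9<14: swap(1,1), lo=2 mid=2 ⇒ [7,9,6,12,14,5,3,8,10,17,16]
6<14: swap(2,2), lo=3 mid=3 ⇒ [7,9,6,12,14,5,3,8,10,17,16]
12<14: swap(3,3), lo=4 mid=4 ⇒ [7,9,6,12,14,5,3,8,10,17,16]
14=14: mid=5
5<14: swap(4,5), lo=5 mid=6 ⇒ [7,9,6,12,5,14,3,8,10,17,16]
3<14: swap(5,6), lo=6 mid=7 ⇒ [7,9,6,12,5,3,14,8,10,17,16]
8<14: swap(6,7), lo=7 mid=8 ⇒ [7,9,6,12,5,3,8,14,10,17,16]
10<14: swap(7,8), lo=8 mid=9 ⇒ [7,9,6,12,5,3,8,10,14,17,16]
done. lo=8 hi=8; data=[7,9,6,12,5,3,8,10,14,17,16]

[7,9,6,12,5,3,8,10,14,17,16]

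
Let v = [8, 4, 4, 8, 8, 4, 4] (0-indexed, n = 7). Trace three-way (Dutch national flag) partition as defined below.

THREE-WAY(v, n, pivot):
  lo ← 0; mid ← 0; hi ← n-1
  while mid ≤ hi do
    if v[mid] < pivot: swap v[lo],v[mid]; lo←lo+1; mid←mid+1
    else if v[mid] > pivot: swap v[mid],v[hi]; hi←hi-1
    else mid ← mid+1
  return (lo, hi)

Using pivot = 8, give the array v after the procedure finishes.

[4, 4, 4, 4, 8, 8, 8]

pivot = 8; lo=0, mid=0, hi=6
v[mid]=8=8: mid=1
v[mid]=4<8: swap v[0],v[1]; lo=1,mid=2 → [4, 8, 4, 8, 8, 4, 4]
v[mid]=4<8: swap v[1],v[2]; lo=2,mid=3 → [4, 4, 8, 8, 8, 4, 4]
v[mid]=8=8: mid=4
v[mid]=8=8: mid=5
v[mid]=4<8: swap v[2],v[5]; lo=3,mid=6 → [4, 4, 4, 8, 8, 8, 4]
v[mid]=4<8: swap v[3],v[6]; lo=4,mid=7 → [4, 4, 4, 4, 8, 8, 8]
end: lo=4, hi=6; v = [4, 4, 4, 4, 8, 8, 8]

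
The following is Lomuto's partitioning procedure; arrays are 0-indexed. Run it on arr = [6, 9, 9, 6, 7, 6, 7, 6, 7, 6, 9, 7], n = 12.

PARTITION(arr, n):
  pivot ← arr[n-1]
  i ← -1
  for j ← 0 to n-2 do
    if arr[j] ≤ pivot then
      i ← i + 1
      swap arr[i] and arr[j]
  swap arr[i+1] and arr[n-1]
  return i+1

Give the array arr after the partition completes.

pivot = arr[11] = 7; i = -1
j=0: arr[0]=6 ≤ 7 → i=0, swap arr[0],arr[0] (no change) → [6, 9, 9, 6, 7, 6, 7, 6, 7, 6, 9, 7]
j=1: arr[1]=9 > 7 → no swap
j=2: arr[2]=9 > 7 → no swap
j=3: arr[3]=6 ≤ 7 → i=1, swap arr[1],arr[3] → [6, 6, 9, 9, 7, 6, 7, 6, 7, 6, 9, 7]
j=4: arr[4]=7 ≤ 7 → i=2, swap arr[2],arr[4] → [6, 6, 7, 9, 9, 6, 7, 6, 7, 6, 9, 7]
j=5: arr[5]=6 ≤ 7 → i=3, swap arr[3],arr[5] → [6, 6, 7, 6, 9, 9, 7, 6, 7, 6, 9, 7]
j=6: arr[6]=7 ≤ 7 → i=4, swap arr[4],arr[6] → [6, 6, 7, 6, 7, 9, 9, 6, 7, 6, 9, 7]
j=7: arr[7]=6 ≤ 7 → i=5, swap arr[5],arr[7] → [6, 6, 7, 6, 7, 6, 9, 9, 7, 6, 9, 7]
j=8: arr[8]=7 ≤ 7 → i=6, swap arr[6],arr[8] → [6, 6, 7, 6, 7, 6, 7, 9, 9, 6, 9, 7]
j=9: arr[9]=6 ≤ 7 → i=7, swap arr[7],arr[9] → [6, 6, 7, 6, 7, 6, 7, 6, 9, 9, 9, 7]
j=10: arr[10]=9 > 7 → no swap
final swap arr[8],arr[11] → [6, 6, 7, 6, 7, 6, 7, 6, 7, 9, 9, 9]; return 8

[6, 6, 7, 6, 7, 6, 7, 6, 7, 9, 9, 9]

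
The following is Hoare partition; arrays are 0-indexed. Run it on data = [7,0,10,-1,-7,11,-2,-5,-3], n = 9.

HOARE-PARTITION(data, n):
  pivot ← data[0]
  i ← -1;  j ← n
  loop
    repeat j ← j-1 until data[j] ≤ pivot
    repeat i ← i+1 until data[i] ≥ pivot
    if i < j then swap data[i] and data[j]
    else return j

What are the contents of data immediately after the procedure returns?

[-3,0,-5,-1,-7,-2,11,10,7]

pivot=7
j stops at 8 (-3), i stops at 0 (7); swap ⇒ [-3,0,10,-1,-7,11,-2,-5,7]
j stops at 7 (-5), i stops at 2 (10); swap ⇒ [-3,0,-5,-1,-7,11,-2,10,7]
j stops at 6 (-2), i stops at 5 (11); swap ⇒ [-3,0,-5,-1,-7,-2,11,10,7]
j stops at 5, i stops at 6; i≥j ⇒ return 5. data=[-3,0,-5,-1,-7,-2,11,10,7]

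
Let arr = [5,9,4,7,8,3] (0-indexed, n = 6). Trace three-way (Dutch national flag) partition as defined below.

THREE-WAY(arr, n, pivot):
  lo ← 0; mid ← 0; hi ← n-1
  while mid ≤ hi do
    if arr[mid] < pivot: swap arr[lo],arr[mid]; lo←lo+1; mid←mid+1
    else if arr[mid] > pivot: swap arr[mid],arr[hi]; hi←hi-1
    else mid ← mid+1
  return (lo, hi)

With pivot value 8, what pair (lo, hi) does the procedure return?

pivot = 8; lo=0, mid=0, hi=5
arr[mid]=5<8: swap arr[0],arr[0]; lo=1,mid=1 → [5,9,4,7,8,3]
arr[mid]=9>8: swap arr[1],arr[5]; hi=4 → [5,3,4,7,8,9]
arr[mid]=3<8: swap arr[1],arr[1]; lo=2,mid=2 → [5,3,4,7,8,9]
arr[mid]=4<8: swap arr[2],arr[2]; lo=3,mid=3 → [5,3,4,7,8,9]
arr[mid]=7<8: swap arr[3],arr[3]; lo=4,mid=4 → [5,3,4,7,8,9]
arr[mid]=8=8: mid=5
end: lo=4, hi=4; arr = [5,3,4,7,8,9]

(4, 4)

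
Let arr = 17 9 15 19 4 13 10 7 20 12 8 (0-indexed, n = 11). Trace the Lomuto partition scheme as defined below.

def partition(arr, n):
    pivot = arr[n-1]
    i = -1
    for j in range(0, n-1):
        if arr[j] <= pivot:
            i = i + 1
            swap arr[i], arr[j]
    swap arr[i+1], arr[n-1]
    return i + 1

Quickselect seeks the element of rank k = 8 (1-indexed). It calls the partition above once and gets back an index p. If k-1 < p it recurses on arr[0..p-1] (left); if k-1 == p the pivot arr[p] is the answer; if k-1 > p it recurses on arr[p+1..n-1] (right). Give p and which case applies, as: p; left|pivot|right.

pivot=8, i=-1
j=0: 17>8, skip
j=1: 9>8, skip
j=2: 15>8, skip
j=3: 19>8, skip
j=4: 4≤8, i=0, swap(0,4) ⇒ 4 9 15 19 17 13 10 7 20 12 8
j=5: 13>8, skip
j=6: 10>8, skip
j=7: 7≤8, i=1, swap(1,7) ⇒ 4 7 15 19 17 13 10 9 20 12 8
j=8: 20>8, skip
j=9: 12>8, skip
swap(2,10) ⇒ 4 7 8 19 17 13 10 9 20 12 15; return 2
p = 2; k-1 = 7 > 2 ⇒ right

2; right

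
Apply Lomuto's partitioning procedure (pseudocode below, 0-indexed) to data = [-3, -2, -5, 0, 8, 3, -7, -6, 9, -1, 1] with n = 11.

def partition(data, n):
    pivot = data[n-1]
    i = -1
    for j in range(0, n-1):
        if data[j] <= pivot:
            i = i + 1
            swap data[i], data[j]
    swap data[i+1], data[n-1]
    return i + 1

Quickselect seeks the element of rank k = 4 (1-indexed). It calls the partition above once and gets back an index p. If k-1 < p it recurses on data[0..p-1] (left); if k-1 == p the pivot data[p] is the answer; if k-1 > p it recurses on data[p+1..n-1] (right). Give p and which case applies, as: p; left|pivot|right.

7; left

pivot = data[10] = 1; i = -1
j=0: data[0]=-3 ≤ 1 → i=0, swap data[0],data[0] (no change) → [-3, -2, -5, 0, 8, 3, -7, -6, 9, -1, 1]
j=1: data[1]=-2 ≤ 1 → i=1, swap data[1],data[1] (no change) → [-3, -2, -5, 0, 8, 3, -7, -6, 9, -1, 1]
j=2: data[2]=-5 ≤ 1 → i=2, swap data[2],data[2] (no change) → [-3, -2, -5, 0, 8, 3, -7, -6, 9, -1, 1]
j=3: data[3]=0 ≤ 1 → i=3, swap data[3],data[3] (no change) → [-3, -2, -5, 0, 8, 3, -7, -6, 9, -1, 1]
j=4: data[4]=8 > 1 → no swap
j=5: data[5]=3 > 1 → no swap
j=6: data[6]=-7 ≤ 1 → i=4, swap data[4],data[6] → [-3, -2, -5, 0, -7, 3, 8, -6, 9, -1, 1]
j=7: data[7]=-6 ≤ 1 → i=5, swap data[5],data[7] → [-3, -2, -5, 0, -7, -6, 8, 3, 9, -1, 1]
j=8: data[8]=9 > 1 → no swap
j=9: data[9]=-1 ≤ 1 → i=6, swap data[6],data[9] → [-3, -2, -5, 0, -7, -6, -1, 3, 9, 8, 1]
final swap data[7],data[10] → [-3, -2, -5, 0, -7, -6, -1, 1, 9, 8, 3]; return 7
p = 7; k-1 = 3 < 7 ⇒ left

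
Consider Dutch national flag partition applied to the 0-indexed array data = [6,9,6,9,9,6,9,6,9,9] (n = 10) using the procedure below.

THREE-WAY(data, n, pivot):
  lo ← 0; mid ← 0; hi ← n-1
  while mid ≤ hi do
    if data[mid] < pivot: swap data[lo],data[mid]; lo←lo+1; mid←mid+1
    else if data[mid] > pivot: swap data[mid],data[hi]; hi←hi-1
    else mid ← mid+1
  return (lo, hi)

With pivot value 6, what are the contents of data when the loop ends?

[6,6,6,6,9,9,9,9,9,9]

lo=0 mid=0 hi=9
6=6: mid=1
9>6: swap(1,9), hi=8 ⇒ [6,9,6,9,9,6,9,6,9,9]
9>6: swap(1,8), hi=7 ⇒ [6,9,6,9,9,6,9,6,9,9]
9>6: swap(1,7), hi=6 ⇒ [6,6,6,9,9,6,9,9,9,9]
6=6: mid=2
6=6: mid=3
9>6: swap(3,6), hi=5 ⇒ [6,6,6,9,9,6,9,9,9,9]
9>6: swap(3,5), hi=4 ⇒ [6,6,6,6,9,9,9,9,9,9]
6=6: mid=4
9>6: swap(4,4), hi=3 ⇒ [6,6,6,6,9,9,9,9,9,9]
done. lo=0 hi=3; data=[6,6,6,6,9,9,9,9,9,9]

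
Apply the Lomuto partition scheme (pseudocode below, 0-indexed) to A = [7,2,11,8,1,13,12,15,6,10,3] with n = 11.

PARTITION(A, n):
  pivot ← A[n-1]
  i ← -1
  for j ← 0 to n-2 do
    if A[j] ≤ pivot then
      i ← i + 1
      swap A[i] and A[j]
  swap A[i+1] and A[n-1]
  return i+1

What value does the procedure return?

pivot = A[10] = 3; i = -1
j=0: A[0]=7 > 3 → no swap
j=1: A[1]=2 ≤ 3 → i=0, swap A[0],A[1] → [2,7,11,8,1,13,12,15,6,10,3]
j=2: A[2]=11 > 3 → no swap
j=3: A[3]=8 > 3 → no swap
j=4: A[4]=1 ≤ 3 → i=1, swap A[1],A[4] → [2,1,11,8,7,13,12,15,6,10,3]
j=5: A[5]=13 > 3 → no swap
j=6: A[6]=12 > 3 → no swap
j=7: A[7]=15 > 3 → no swap
j=8: A[8]=6 > 3 → no swap
j=9: A[9]=10 > 3 → no swap
final swap A[2],A[10] → [2,1,3,8,7,13,12,15,6,10,11]; return 2

2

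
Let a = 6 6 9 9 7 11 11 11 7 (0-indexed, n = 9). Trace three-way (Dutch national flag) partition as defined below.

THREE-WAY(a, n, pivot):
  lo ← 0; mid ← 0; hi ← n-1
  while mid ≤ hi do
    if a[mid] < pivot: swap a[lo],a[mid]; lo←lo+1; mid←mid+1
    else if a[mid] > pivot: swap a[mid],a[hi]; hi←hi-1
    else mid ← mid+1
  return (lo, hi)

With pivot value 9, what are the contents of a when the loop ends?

pivot = 9; lo=0, mid=0, hi=8
a[mid]=6<9: swap a[0],a[0]; lo=1,mid=1 → 6 6 9 9 7 11 11 11 7
a[mid]=6<9: swap a[1],a[1]; lo=2,mid=2 → 6 6 9 9 7 11 11 11 7
a[mid]=9=9: mid=3
a[mid]=9=9: mid=4
a[mid]=7<9: swap a[2],a[4]; lo=3,mid=5 → 6 6 7 9 9 11 11 11 7
a[mid]=11>9: swap a[5],a[8]; hi=7 → 6 6 7 9 9 7 11 11 11
a[mid]=7<9: swap a[3],a[5]; lo=4,mid=6 → 6 6 7 7 9 9 11 11 11
a[mid]=11>9: swap a[6],a[7]; hi=6 → 6 6 7 7 9 9 11 11 11
a[mid]=11>9: swap a[6],a[6]; hi=5 → 6 6 7 7 9 9 11 11 11
end: lo=4, hi=5; a = 6 6 7 7 9 9 11 11 11

6 6 7 7 9 9 11 11 11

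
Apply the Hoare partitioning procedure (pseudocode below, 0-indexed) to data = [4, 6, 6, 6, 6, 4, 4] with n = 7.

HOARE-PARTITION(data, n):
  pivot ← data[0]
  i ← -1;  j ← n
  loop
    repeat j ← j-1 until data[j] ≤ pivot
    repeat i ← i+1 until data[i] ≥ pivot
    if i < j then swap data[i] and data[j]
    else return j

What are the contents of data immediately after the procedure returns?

[4, 4, 6, 6, 6, 6, 4]

pivot = data[0] = 4; i = -1, j = 7
j→6 (data[6]=4≤4), i→0 (data[0]=4≥4); i<j, swap → [4, 6, 6, 6, 6, 4, 4]
j→5 (data[5]=4≤4), i→1 (data[1]=6≥4); i<j, swap → [4, 4, 6, 6, 6, 6, 4]
j→1, i→2; i≥j, return j=1. data = [4, 4, 6, 6, 6, 6, 4]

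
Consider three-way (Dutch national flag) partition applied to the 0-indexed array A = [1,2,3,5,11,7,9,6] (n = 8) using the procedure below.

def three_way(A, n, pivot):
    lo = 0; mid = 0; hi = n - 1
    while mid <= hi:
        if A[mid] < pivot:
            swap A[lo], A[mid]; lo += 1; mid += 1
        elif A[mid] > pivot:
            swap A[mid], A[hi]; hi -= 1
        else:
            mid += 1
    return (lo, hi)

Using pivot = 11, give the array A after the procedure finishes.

[1,2,3,5,7,9,6,11]

pivot = 11; lo=0, mid=0, hi=7
A[mid]=1<11: swap A[0],A[0]; lo=1,mid=1 → [1,2,3,5,11,7,9,6]
A[mid]=2<11: swap A[1],A[1]; lo=2,mid=2 → [1,2,3,5,11,7,9,6]
A[mid]=3<11: swap A[2],A[2]; lo=3,mid=3 → [1,2,3,5,11,7,9,6]
A[mid]=5<11: swap A[3],A[3]; lo=4,mid=4 → [1,2,3,5,11,7,9,6]
A[mid]=11=11: mid=5
A[mid]=7<11: swap A[4],A[5]; lo=5,mid=6 → [1,2,3,5,7,11,9,6]
A[mid]=9<11: swap A[5],A[6]; lo=6,mid=7 → [1,2,3,5,7,9,11,6]
A[mid]=6<11: swap A[6],A[7]; lo=7,mid=8 → [1,2,3,5,7,9,6,11]
end: lo=7, hi=7; A = [1,2,3,5,7,9,6,11]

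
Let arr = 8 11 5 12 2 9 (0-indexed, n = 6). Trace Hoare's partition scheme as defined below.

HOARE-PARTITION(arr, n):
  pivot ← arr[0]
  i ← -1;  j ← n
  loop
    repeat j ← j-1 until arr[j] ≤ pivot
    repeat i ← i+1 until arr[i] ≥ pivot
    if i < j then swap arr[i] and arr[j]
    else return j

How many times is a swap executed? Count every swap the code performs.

2

pivot=8
j stops at 4 (2), i stops at 0 (8); swap ⇒ 2 11 5 12 8 9
j stops at 2 (5), i stops at 1 (11); swap ⇒ 2 5 11 12 8 9
j stops at 1, i stops at 2; i≥j ⇒ return 1. arr=2 5 11 12 8 9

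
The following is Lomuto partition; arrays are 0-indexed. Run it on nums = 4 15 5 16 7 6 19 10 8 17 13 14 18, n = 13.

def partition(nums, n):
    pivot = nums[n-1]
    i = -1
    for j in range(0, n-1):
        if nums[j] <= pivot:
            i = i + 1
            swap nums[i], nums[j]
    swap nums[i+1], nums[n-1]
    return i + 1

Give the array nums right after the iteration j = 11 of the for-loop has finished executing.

pivot = nums[12] = 18; i = -1
j=0: nums[0]=4 ≤ 18 → i=0, swap nums[0],nums[0] (no change) → 4 15 5 16 7 6 19 10 8 17 13 14 18
j=1: nums[1]=15 ≤ 18 → i=1, swap nums[1],nums[1] (no change) → 4 15 5 16 7 6 19 10 8 17 13 14 18
j=2: nums[2]=5 ≤ 18 → i=2, swap nums[2],nums[2] (no change) → 4 15 5 16 7 6 19 10 8 17 13 14 18
j=3: nums[3]=16 ≤ 18 → i=3, swap nums[3],nums[3] (no change) → 4 15 5 16 7 6 19 10 8 17 13 14 18
j=4: nums[4]=7 ≤ 18 → i=4, swap nums[4],nums[4] (no change) → 4 15 5 16 7 6 19 10 8 17 13 14 18
j=5: nums[5]=6 ≤ 18 → i=5, swap nums[5],nums[5] (no change) → 4 15 5 16 7 6 19 10 8 17 13 14 18
j=6: nums[6]=19 > 18 → no swap
j=7: nums[7]=10 ≤ 18 → i=6, swap nums[6],nums[7] → 4 15 5 16 7 6 10 19 8 17 13 14 18
j=8: nums[8]=8 ≤ 18 → i=7, swap nums[7],nums[8] → 4 15 5 16 7 6 10 8 19 17 13 14 18
j=9: nums[9]=17 ≤ 18 → i=8, swap nums[8],nums[9] → 4 15 5 16 7 6 10 8 17 19 13 14 18
j=10: nums[10]=13 ≤ 18 → i=9, swap nums[9],nums[10] → 4 15 5 16 7 6 10 8 17 13 19 14 18
j=11: nums[11]=14 ≤ 18 → i=10, swap nums[10],nums[11] → 4 15 5 16 7 6 10 8 17 13 14 19 18
(after j=11) nums = 4 15 5 16 7 6 10 8 17 13 14 19 18

4 15 5 16 7 6 10 8 17 13 14 19 18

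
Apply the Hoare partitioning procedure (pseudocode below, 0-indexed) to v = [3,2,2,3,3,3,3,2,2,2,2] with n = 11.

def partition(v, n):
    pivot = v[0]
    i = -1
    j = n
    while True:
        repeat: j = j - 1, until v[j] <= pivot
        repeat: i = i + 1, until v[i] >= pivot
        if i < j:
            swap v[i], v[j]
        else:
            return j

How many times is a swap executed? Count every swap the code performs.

pivot=3
j stops at 10 (2), i stops at 0 (3); swap ⇒ [2,2,2,3,3,3,3,2,2,2,3]
j stops at 9 (2), i stops at 3 (3); swap ⇒ [2,2,2,2,3,3,3,2,2,3,3]
j stops at 8 (2), i stops at 4 (3); swap ⇒ [2,2,2,2,2,3,3,2,3,3,3]
j stops at 7 (2), i stops at 5 (3); swap ⇒ [2,2,2,2,2,2,3,3,3,3,3]
j stops at 6, i stops at 6; i≥j ⇒ return 6. v=[2,2,2,2,2,2,3,3,3,3,3]

4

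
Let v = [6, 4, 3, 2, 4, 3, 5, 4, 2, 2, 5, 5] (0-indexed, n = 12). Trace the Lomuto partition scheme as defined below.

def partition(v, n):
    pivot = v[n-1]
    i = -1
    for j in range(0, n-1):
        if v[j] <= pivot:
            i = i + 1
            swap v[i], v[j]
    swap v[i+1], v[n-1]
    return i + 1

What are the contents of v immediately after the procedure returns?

[4, 3, 2, 4, 3, 5, 4, 2, 2, 5, 5, 6]

pivot = v[11] = 5; i = -1
j=0: v[0]=6 > 5 → no swap
j=1: v[1]=4 ≤ 5 → i=0, swap v[0],v[1] → [4, 6, 3, 2, 4, 3, 5, 4, 2, 2, 5, 5]
j=2: v[2]=3 ≤ 5 → i=1, swap v[1],v[2] → [4, 3, 6, 2, 4, 3, 5, 4, 2, 2, 5, 5]
j=3: v[3]=2 ≤ 5 → i=2, swap v[2],v[3] → [4, 3, 2, 6, 4, 3, 5, 4, 2, 2, 5, 5]
j=4: v[4]=4 ≤ 5 → i=3, swap v[3],v[4] → [4, 3, 2, 4, 6, 3, 5, 4, 2, 2, 5, 5]
j=5: v[5]=3 ≤ 5 → i=4, swap v[4],v[5] → [4, 3, 2, 4, 3, 6, 5, 4, 2, 2, 5, 5]
j=6: v[6]=5 ≤ 5 → i=5, swap v[5],v[6] → [4, 3, 2, 4, 3, 5, 6, 4, 2, 2, 5, 5]
j=7: v[7]=4 ≤ 5 → i=6, swap v[6],v[7] → [4, 3, 2, 4, 3, 5, 4, 6, 2, 2, 5, 5]
j=8: v[8]=2 ≤ 5 → i=7, swap v[7],v[8] → [4, 3, 2, 4, 3, 5, 4, 2, 6, 2, 5, 5]
j=9: v[9]=2 ≤ 5 → i=8, swap v[8],v[9] → [4, 3, 2, 4, 3, 5, 4, 2, 2, 6, 5, 5]
j=10: v[10]=5 ≤ 5 → i=9, swap v[9],v[10] → [4, 3, 2, 4, 3, 5, 4, 2, 2, 5, 6, 5]
final swap v[10],v[11] → [4, 3, 2, 4, 3, 5, 4, 2, 2, 5, 5, 6]; return 10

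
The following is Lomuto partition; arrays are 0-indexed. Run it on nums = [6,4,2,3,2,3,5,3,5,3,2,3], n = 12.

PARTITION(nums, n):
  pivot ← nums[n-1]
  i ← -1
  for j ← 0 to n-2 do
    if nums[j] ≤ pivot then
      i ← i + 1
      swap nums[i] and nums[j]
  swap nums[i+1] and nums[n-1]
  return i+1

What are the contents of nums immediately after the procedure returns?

[2,3,2,3,3,3,2,3,5,4,5,6]

pivot = nums[11] = 3; i = -1
j=0: nums[0]=6 > 3 → no swap
j=1: nums[1]=4 > 3 → no swap
j=2: nums[2]=2 ≤ 3 → i=0, swap nums[0],nums[2] → [2,4,6,3,2,3,5,3,5,3,2,3]
j=3: nums[3]=3 ≤ 3 → i=1, swap nums[1],nums[3] → [2,3,6,4,2,3,5,3,5,3,2,3]
j=4: nums[4]=2 ≤ 3 → i=2, swap nums[2],nums[4] → [2,3,2,4,6,3,5,3,5,3,2,3]
j=5: nums[5]=3 ≤ 3 → i=3, swap nums[3],nums[5] → [2,3,2,3,6,4,5,3,5,3,2,3]
j=6: nums[6]=5 > 3 → no swap
j=7: nums[7]=3 ≤ 3 → i=4, swap nums[4],nums[7] → [2,3,2,3,3,4,5,6,5,3,2,3]
j=8: nums[8]=5 > 3 → no swap
j=9: nums[9]=3 ≤ 3 → i=5, swap nums[5],nums[9] → [2,3,2,3,3,3,5,6,5,4,2,3]
j=10: nums[10]=2 ≤ 3 → i=6, swap nums[6],nums[10] → [2,3,2,3,3,3,2,6,5,4,5,3]
final swap nums[7],nums[11] → [2,3,2,3,3,3,2,3,5,4,5,6]; return 7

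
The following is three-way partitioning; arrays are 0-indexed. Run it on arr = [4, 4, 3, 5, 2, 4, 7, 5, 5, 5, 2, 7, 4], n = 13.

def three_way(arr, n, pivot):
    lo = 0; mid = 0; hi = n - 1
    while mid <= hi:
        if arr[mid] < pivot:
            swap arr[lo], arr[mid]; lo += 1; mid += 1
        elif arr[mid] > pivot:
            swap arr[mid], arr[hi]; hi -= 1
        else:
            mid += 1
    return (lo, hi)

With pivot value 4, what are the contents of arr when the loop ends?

lo=0 mid=0 hi=12
4=4: mid=1
4=4: mid=2
3<4: swap(0,2), lo=1 mid=3 ⇒ [3, 4, 4, 5, 2, 4, 7, 5, 5, 5, 2, 7, 4]
5>4: swap(3,12), hi=11 ⇒ [3, 4, 4, 4, 2, 4, 7, 5, 5, 5, 2, 7, 5]
4=4: mid=4
2<4: swap(1,4), lo=2 mid=5 ⇒ [3, 2, 4, 4, 4, 4, 7, 5, 5, 5, 2, 7, 5]
4=4: mid=6
7>4: swap(6,11), hi=10 ⇒ [3, 2, 4, 4, 4, 4, 7, 5, 5, 5, 2, 7, 5]
7>4: swap(6,10), hi=9 ⇒ [3, 2, 4, 4, 4, 4, 2, 5, 5, 5, 7, 7, 5]
2<4: swap(2,6), lo=3 mid=7 ⇒ [3, 2, 2, 4, 4, 4, 4, 5, 5, 5, 7, 7, 5]
5>4: swap(7,9), hi=8 ⇒ [3, 2, 2, 4, 4, 4, 4, 5, 5, 5, 7, 7, 5]
5>4: swap(7,8), hi=7 ⇒ [3, 2, 2, 4, 4, 4, 4, 5, 5, 5, 7, 7, 5]
5>4: swap(7,7), hi=6 ⇒ [3, 2, 2, 4, 4, 4, 4, 5, 5, 5, 7, 7, 5]
done. lo=3 hi=6; arr=[3, 2, 2, 4, 4, 4, 4, 5, 5, 5, 7, 7, 5]

[3, 2, 2, 4, 4, 4, 4, 5, 5, 5, 7, 7, 5]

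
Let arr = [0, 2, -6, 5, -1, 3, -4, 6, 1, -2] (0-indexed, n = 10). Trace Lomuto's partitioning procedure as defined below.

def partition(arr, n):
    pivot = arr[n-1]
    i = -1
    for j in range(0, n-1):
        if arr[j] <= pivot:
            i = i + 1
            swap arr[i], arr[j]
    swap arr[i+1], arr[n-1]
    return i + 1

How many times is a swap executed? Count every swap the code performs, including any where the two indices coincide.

pivot = arr[9] = -2; i = -1
j=0: arr[0]=0 > -2 → no swap
j=1: arr[1]=2 > -2 → no swap
j=2: arr[2]=-6 ≤ -2 → i=0, swap arr[0],arr[2] → [-6, 2, 0, 5, -1, 3, -4, 6, 1, -2]
j=3: arr[3]=5 > -2 → no swap
j=4: arr[4]=-1 > -2 → no swap
j=5: arr[5]=3 > -2 → no swap
j=6: arr[6]=-4 ≤ -2 → i=1, swap arr[1],arr[6] → [-6, -4, 0, 5, -1, 3, 2, 6, 1, -2]
j=7: arr[7]=6 > -2 → no swap
j=8: arr[8]=1 > -2 → no swap
final swap arr[2],arr[9] → [-6, -4, -2, 5, -1, 3, 2, 6, 1, 0]; return 2

3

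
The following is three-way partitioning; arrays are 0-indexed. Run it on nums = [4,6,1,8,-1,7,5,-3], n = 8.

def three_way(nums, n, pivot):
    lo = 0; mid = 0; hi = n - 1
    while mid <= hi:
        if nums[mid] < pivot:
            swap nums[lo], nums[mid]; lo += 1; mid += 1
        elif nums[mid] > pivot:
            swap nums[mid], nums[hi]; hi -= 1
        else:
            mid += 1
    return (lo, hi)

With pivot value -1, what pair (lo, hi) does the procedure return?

lo=0 mid=0 hi=7
4>-1: swap(0,7), hi=6 ⇒ [-3,6,1,8,-1,7,5,4]
-3<-1: swap(0,0), lo=1 mid=1 ⇒ [-3,6,1,8,-1,7,5,4]
6>-1: swap(1,6), hi=5 ⇒ [-3,5,1,8,-1,7,6,4]
5>-1: swap(1,5), hi=4 ⇒ [-3,7,1,8,-1,5,6,4]
7>-1: swap(1,4), hi=3 ⇒ [-3,-1,1,8,7,5,6,4]
-1=-1: mid=2
1>-1: swap(2,3), hi=2 ⇒ [-3,-1,8,1,7,5,6,4]
8>-1: swap(2,2), hi=1 ⇒ [-3,-1,8,1,7,5,6,4]
done. lo=1 hi=1; nums=[-3,-1,8,1,7,5,6,4]

(1, 1)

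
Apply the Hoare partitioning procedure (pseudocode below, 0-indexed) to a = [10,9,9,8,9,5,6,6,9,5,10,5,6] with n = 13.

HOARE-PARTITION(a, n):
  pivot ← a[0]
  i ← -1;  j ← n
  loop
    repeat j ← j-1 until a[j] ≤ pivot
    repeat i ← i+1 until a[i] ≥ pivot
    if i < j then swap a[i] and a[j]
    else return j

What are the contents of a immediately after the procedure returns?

pivot=10
j stops at 12 (6), i stops at 0 (10); swap ⇒ [6,9,9,8,9,5,6,6,9,5,10,5,10]
j stops at 11 (5), i stops at 10 (10); swap ⇒ [6,9,9,8,9,5,6,6,9,5,5,10,10]
j stops at 10, i stops at 11; i≥j ⇒ return 10. a=[6,9,9,8,9,5,6,6,9,5,5,10,10]

[6,9,9,8,9,5,6,6,9,5,5,10,10]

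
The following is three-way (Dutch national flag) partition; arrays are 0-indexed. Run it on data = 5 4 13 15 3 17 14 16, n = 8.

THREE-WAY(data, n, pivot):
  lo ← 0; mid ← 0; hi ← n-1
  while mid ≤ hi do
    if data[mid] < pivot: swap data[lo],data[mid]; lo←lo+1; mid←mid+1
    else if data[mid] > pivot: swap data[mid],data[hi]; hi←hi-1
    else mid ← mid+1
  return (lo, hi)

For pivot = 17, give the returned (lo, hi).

lo=0 mid=0 hi=7
5<17: swap(0,0), lo=1 mid=1 ⇒ 5 4 13 15 3 17 14 16
4<17: swap(1,1), lo=2 mid=2 ⇒ 5 4 13 15 3 17 14 16
13<17: swap(2,2), lo=3 mid=3 ⇒ 5 4 13 15 3 17 14 16
15<17: swap(3,3), lo=4 mid=4 ⇒ 5 4 13 15 3 17 14 16
3<17: swap(4,4), lo=5 mid=5 ⇒ 5 4 13 15 3 17 14 16
17=17: mid=6
14<17: swap(5,6), lo=6 mid=7 ⇒ 5 4 13 15 3 14 17 16
16<17: swap(6,7), lo=7 mid=8 ⇒ 5 4 13 15 3 14 16 17
done. lo=7 hi=7; data=5 4 13 15 3 14 16 17

(7, 7)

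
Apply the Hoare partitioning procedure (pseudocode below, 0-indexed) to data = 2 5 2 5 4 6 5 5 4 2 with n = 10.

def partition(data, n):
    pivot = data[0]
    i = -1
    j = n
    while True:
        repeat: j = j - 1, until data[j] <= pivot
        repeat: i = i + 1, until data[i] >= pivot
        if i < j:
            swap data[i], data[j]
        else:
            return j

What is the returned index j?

pivot = data[0] = 2; i = -1, j = 10
j→9 (data[9]=2≤2), i→0 (data[0]=2≥2); i<j, swap → 2 5 2 5 4 6 5 5 4 2
j→2 (data[2]=2≤2), i→1 (data[1]=5≥2); i<j, swap → 2 2 5 5 4 6 5 5 4 2
j→1, i→2; i≥j, return j=1. data = 2 2 5 5 4 6 5 5 4 2

1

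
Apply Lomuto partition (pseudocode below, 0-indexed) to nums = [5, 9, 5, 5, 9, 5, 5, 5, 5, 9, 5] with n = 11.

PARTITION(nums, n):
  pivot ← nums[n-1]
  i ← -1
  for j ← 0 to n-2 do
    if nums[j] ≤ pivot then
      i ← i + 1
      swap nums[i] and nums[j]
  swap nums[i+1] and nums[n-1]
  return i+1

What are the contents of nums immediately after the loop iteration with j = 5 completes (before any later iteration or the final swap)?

[5, 5, 5, 5, 9, 9, 5, 5, 5, 9, 5]

pivot=5, i=-1
j=0: 5≤5, i=0, swap(0,0) ⇒ [5, 9, 5, 5, 9, 5, 5, 5, 5, 9, 5]
j=1: 9>5, skip
j=2: 5≤5, i=1, swap(1,2) ⇒ [5, 5, 9, 5, 9, 5, 5, 5, 5, 9, 5]
j=3: 5≤5, i=2, swap(2,3) ⇒ [5, 5, 5, 9, 9, 5, 5, 5, 5, 9, 5]
j=4: 9>5, skip
j=5: 5≤5, i=3, swap(3,5) ⇒ [5, 5, 5, 5, 9, 9, 5, 5, 5, 9, 5]
(after j=5) nums = [5, 5, 5, 5, 9, 9, 5, 5, 5, 9, 5]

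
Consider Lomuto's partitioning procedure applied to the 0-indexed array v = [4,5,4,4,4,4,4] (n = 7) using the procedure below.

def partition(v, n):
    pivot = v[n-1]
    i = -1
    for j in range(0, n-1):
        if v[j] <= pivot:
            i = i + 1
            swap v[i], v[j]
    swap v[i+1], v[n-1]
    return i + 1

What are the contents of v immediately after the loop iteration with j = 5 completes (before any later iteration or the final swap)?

pivot = v[6] = 4; i = -1
j=0: v[0]=4 ≤ 4 → i=0, swap v[0],v[0] (no change) → [4,5,4,4,4,4,4]
j=1: v[1]=5 > 4 → no swap
j=2: v[2]=4 ≤ 4 → i=1, swap v[1],v[2] → [4,4,5,4,4,4,4]
j=3: v[3]=4 ≤ 4 → i=2, swap v[2],v[3] → [4,4,4,5,4,4,4]
j=4: v[4]=4 ≤ 4 → i=3, swap v[3],v[4] → [4,4,4,4,5,4,4]
j=5: v[5]=4 ≤ 4 → i=4, swap v[4],v[5] → [4,4,4,4,4,5,4]
(after j=5) v = [4,4,4,4,4,5,4]

[4,4,4,4,4,5,4]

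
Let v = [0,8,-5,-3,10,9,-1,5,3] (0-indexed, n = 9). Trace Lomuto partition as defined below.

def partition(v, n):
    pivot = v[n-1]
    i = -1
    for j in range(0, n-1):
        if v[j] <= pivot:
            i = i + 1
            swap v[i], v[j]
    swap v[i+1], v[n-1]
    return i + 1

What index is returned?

pivot = v[8] = 3; i = -1
j=0: v[0]=0 ≤ 3 → i=0, swap v[0],v[0] (no change) → [0,8,-5,-3,10,9,-1,5,3]
j=1: v[1]=8 > 3 → no swap
j=2: v[2]=-5 ≤ 3 → i=1, swap v[1],v[2] → [0,-5,8,-3,10,9,-1,5,3]
j=3: v[3]=-3 ≤ 3 → i=2, swap v[2],v[3] → [0,-5,-3,8,10,9,-1,5,3]
j=4: v[4]=10 > 3 → no swap
j=5: v[5]=9 > 3 → no swap
j=6: v[6]=-1 ≤ 3 → i=3, swap v[3],v[6] → [0,-5,-3,-1,10,9,8,5,3]
j=7: v[7]=5 > 3 → no swap
final swap v[4],v[8] → [0,-5,-3,-1,3,9,8,5,10]; return 4

4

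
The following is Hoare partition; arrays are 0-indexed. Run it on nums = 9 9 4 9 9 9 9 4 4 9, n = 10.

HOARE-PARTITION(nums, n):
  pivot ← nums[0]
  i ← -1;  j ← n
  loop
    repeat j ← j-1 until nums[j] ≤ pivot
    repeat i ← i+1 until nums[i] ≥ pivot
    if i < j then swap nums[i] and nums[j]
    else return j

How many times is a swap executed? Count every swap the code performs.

pivot=9
j stops at 9 (9), i stops at 0 (9); swap ⇒ 9 9 4 9 9 9 9 4 4 9
j stops at 8 (4), i stops at 1 (9); swap ⇒ 9 4 4 9 9 9 9 4 9 9
j stops at 7 (4), i stops at 3 (9); swap ⇒ 9 4 4 4 9 9 9 9 9 9
j stops at 6 (9), i stops at 4 (9); swap ⇒ 9 4 4 4 9 9 9 9 9 9
j stops at 5, i stops at 5; i≥j ⇒ return 5. nums=9 4 4 4 9 9 9 9 9 9

4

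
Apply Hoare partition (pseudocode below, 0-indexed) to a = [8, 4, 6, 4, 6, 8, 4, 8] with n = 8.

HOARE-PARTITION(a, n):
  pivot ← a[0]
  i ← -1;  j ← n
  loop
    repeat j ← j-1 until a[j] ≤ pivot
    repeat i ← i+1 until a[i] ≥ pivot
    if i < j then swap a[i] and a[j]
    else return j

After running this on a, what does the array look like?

[8, 4, 6, 4, 6, 4, 8, 8]

pivot=8
j stops at 7 (8), i stops at 0 (8); swap ⇒ [8, 4, 6, 4, 6, 8, 4, 8]
j stops at 6 (4), i stops at 5 (8); swap ⇒ [8, 4, 6, 4, 6, 4, 8, 8]
j stops at 5, i stops at 6; i≥j ⇒ return 5. a=[8, 4, 6, 4, 6, 4, 8, 8]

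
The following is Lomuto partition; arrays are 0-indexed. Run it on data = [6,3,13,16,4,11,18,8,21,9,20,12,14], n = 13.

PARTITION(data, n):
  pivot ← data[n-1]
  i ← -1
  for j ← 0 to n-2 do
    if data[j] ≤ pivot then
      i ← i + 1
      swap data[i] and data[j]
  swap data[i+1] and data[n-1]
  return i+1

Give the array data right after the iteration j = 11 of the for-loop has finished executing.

pivot=14, i=-1
j=0: 6≤14, i=0, swap(0,0) ⇒ [6,3,13,16,4,11,18,8,21,9,20,12,14]
j=1: 3≤14, i=1, swap(1,1) ⇒ [6,3,13,16,4,11,18,8,21,9,20,12,14]
j=2: 13≤14, i=2, swap(2,2) ⇒ [6,3,13,16,4,11,18,8,21,9,20,12,14]
j=3: 16>14, skip
j=4: 4≤14, i=3, swap(3,4) ⇒ [6,3,13,4,16,11,18,8,21,9,20,12,14]
j=5: 11≤14, i=4, swap(4,5) ⇒ [6,3,13,4,11,16,18,8,21,9,20,12,14]
j=6: 18>14, skip
j=7: 8≤14, i=5, swap(5,7) ⇒ [6,3,13,4,11,8,18,16,21,9,20,12,14]
j=8: 21>14, skip
j=9: 9≤14, i=6, swap(6,9) ⇒ [6,3,13,4,11,8,9,16,21,18,20,12,14]
j=10: 20>14, skip
j=11: 12≤14, i=7, swap(7,11) ⇒ [6,3,13,4,11,8,9,12,21,18,20,16,14]
(after j=11) data = [6,3,13,4,11,8,9,12,21,18,20,16,14]

[6,3,13,4,11,8,9,12,21,18,20,16,14]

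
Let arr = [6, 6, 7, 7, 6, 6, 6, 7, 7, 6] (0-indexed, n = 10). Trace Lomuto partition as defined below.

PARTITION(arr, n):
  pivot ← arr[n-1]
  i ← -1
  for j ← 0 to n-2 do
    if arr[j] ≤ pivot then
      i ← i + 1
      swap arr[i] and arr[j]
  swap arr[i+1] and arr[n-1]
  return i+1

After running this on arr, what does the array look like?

pivot=6, i=-1
j=0: 6≤6, i=0, swap(0,0) ⇒ [6, 6, 7, 7, 6, 6, 6, 7, 7, 6]
j=1: 6≤6, i=1, swap(1,1) ⇒ [6, 6, 7, 7, 6, 6, 6, 7, 7, 6]
j=2: 7>6, skip
j=3: 7>6, skip
j=4: 6≤6, i=2, swap(2,4) ⇒ [6, 6, 6, 7, 7, 6, 6, 7, 7, 6]
j=5: 6≤6, i=3, swap(3,5) ⇒ [6, 6, 6, 6, 7, 7, 6, 7, 7, 6]
j=6: 6≤6, i=4, swap(4,6) ⇒ [6, 6, 6, 6, 6, 7, 7, 7, 7, 6]
j=7: 7>6, skip
j=8: 7>6, skip
swap(5,9) ⇒ [6, 6, 6, 6, 6, 6, 7, 7, 7, 7]; return 5

[6, 6, 6, 6, 6, 6, 7, 7, 7, 7]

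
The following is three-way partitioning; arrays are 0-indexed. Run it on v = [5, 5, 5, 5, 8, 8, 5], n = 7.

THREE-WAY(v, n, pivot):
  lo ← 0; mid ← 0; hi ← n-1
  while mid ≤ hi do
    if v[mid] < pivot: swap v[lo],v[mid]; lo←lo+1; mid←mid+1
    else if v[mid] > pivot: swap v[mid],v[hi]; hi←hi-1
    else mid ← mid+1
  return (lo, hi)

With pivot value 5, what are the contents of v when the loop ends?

[5, 5, 5, 5, 5, 8, 8]

pivot = 5; lo=0, mid=0, hi=6
v[mid]=5=5: mid=1
v[mid]=5=5: mid=2
v[mid]=5=5: mid=3
v[mid]=5=5: mid=4
v[mid]=8>5: swap v[4],v[6]; hi=5 → [5, 5, 5, 5, 5, 8, 8]
v[mid]=5=5: mid=5
v[mid]=8>5: swap v[5],v[5]; hi=4 → [5, 5, 5, 5, 5, 8, 8]
end: lo=0, hi=4; v = [5, 5, 5, 5, 5, 8, 8]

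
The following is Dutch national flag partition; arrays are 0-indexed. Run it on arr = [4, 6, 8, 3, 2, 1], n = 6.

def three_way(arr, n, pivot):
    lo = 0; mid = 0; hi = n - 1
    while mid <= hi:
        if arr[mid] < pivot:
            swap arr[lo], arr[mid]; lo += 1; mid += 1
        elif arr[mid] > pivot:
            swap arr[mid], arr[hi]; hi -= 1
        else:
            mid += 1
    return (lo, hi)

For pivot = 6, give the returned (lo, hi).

lo=0 mid=0 hi=5
4<6: swap(0,0), lo=1 mid=1 ⇒ [4, 6, 8, 3, 2, 1]
6=6: mid=2
8>6: swap(2,5), hi=4 ⇒ [4, 6, 1, 3, 2, 8]
1<6: swap(1,2), lo=2 mid=3 ⇒ [4, 1, 6, 3, 2, 8]
3<6: swap(2,3), lo=3 mid=4 ⇒ [4, 1, 3, 6, 2, 8]
2<6: swap(3,4), lo=4 mid=5 ⇒ [4, 1, 3, 2, 6, 8]
done. lo=4 hi=4; arr=[4, 1, 3, 2, 6, 8]

(4, 4)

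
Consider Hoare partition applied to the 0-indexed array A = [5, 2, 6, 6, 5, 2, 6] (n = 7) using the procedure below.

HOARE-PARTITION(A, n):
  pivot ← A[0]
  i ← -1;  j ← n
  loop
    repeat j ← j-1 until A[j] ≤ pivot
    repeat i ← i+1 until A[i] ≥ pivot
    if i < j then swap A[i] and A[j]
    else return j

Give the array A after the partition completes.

[2, 2, 5, 6, 6, 5, 6]

pivot = A[0] = 5; i = -1, j = 7
j→5 (A[5]=2≤5), i→0 (A[0]=5≥5); i<j, swap → [2, 2, 6, 6, 5, 5, 6]
j→4 (A[4]=5≤5), i→2 (A[2]=6≥5); i<j, swap → [2, 2, 5, 6, 6, 5, 6]
j→2, i→3; i≥j, return j=2. A = [2, 2, 5, 6, 6, 5, 6]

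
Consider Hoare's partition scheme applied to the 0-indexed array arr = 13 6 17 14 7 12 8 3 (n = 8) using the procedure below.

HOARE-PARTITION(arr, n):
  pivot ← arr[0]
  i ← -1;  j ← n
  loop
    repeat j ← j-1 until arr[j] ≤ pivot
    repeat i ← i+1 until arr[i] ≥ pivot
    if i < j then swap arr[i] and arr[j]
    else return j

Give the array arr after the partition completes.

pivot=13
j stops at 7 (3), i stops at 0 (13); swap ⇒ 3 6 17 14 7 12 8 13
j stops at 6 (8), i stops at 2 (17); swap ⇒ 3 6 8 14 7 12 17 13
j stops at 5 (12), i stops at 3 (14); swap ⇒ 3 6 8 12 7 14 17 13
j stops at 4, i stops at 5; i≥j ⇒ return 4. arr=3 6 8 12 7 14 17 13

3 6 8 12 7 14 17 13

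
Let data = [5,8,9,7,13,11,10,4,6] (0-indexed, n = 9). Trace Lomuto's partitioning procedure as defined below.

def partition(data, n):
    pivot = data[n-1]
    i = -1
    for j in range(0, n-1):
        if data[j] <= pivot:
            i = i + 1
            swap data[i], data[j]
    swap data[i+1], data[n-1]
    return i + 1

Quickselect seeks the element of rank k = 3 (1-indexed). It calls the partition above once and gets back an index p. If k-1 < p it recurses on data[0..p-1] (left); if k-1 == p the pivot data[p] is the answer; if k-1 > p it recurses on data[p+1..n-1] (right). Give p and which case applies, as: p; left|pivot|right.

2; pivot

pivot=6, i=-1
j=0: 5≤6, i=0, swap(0,0) ⇒ [5,8,9,7,13,11,10,4,6]
j=1: 8>6, skip
j=2: 9>6, skip
j=3: 7>6, skip
j=4: 13>6, skip
j=5: 11>6, skip
j=6: 10>6, skip
j=7: 4≤6, i=1, swap(1,7) ⇒ [5,4,9,7,13,11,10,8,6]
swap(2,8) ⇒ [5,4,6,7,13,11,10,8,9]; return 2
p = 2; k-1 = 2 == 2 ⇒ pivot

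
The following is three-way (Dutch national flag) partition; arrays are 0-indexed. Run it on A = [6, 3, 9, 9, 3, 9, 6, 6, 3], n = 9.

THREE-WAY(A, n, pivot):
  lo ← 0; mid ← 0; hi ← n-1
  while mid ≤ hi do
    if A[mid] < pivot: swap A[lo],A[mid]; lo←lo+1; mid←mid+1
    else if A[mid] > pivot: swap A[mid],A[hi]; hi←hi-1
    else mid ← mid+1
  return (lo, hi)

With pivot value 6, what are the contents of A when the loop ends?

[3, 3, 3, 6, 6, 6, 9, 9, 9]

lo=0 mid=0 hi=8
6=6: mid=1
3<6: swap(0,1), lo=1 mid=2 ⇒ [3, 6, 9, 9, 3, 9, 6, 6, 3]
9>6: swap(2,8), hi=7 ⇒ [3, 6, 3, 9, 3, 9, 6, 6, 9]
3<6: swap(1,2), lo=2 mid=3 ⇒ [3, 3, 6, 9, 3, 9, 6, 6, 9]
9>6: swap(3,7), hi=6 ⇒ [3, 3, 6, 6, 3, 9, 6, 9, 9]
6=6: mid=4
3<6: swap(2,4), lo=3 mid=5 ⇒ [3, 3, 3, 6, 6, 9, 6, 9, 9]
9>6: swap(5,6), hi=5 ⇒ [3, 3, 3, 6, 6, 6, 9, 9, 9]
6=6: mid=6
done. lo=3 hi=5; A=[3, 3, 3, 6, 6, 6, 9, 9, 9]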